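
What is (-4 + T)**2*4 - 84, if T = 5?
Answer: -80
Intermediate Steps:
(-4 + T)**2*4 - 84 = (-4 + 5)**2*4 - 84 = 1**2*4 - 84 = 1*4 - 84 = 4 - 84 = -80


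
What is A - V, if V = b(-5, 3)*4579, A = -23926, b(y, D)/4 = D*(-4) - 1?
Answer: 214182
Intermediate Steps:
b(y, D) = -4 - 16*D (b(y, D) = 4*(D*(-4) - 1) = 4*(-4*D - 1) = 4*(-1 - 4*D) = -4 - 16*D)
V = -238108 (V = (-4 - 16*3)*4579 = (-4 - 48)*4579 = -52*4579 = -238108)
A - V = -23926 - 1*(-238108) = -23926 + 238108 = 214182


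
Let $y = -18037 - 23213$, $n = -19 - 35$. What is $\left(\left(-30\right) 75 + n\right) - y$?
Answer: $38946$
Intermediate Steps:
$n = -54$
$y = -41250$ ($y = -18037 - 23213 = -41250$)
$\left(\left(-30\right) 75 + n\right) - y = \left(\left(-30\right) 75 - 54\right) - -41250 = \left(-2250 - 54\right) + 41250 = -2304 + 41250 = 38946$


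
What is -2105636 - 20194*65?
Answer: -3418246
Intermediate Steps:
-2105636 - 20194*65 = -2105636 - 1*1312610 = -2105636 - 1312610 = -3418246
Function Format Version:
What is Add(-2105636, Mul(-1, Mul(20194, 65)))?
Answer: -3418246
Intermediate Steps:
Add(-2105636, Mul(-1, Mul(20194, 65))) = Add(-2105636, Mul(-1, 1312610)) = Add(-2105636, -1312610) = -3418246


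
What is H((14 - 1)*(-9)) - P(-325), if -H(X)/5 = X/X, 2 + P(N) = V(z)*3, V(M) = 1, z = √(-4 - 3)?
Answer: -6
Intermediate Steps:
z = I*√7 (z = √(-7) = I*√7 ≈ 2.6458*I)
P(N) = 1 (P(N) = -2 + 1*3 = -2 + 3 = 1)
H(X) = -5 (H(X) = -5*X/X = -5*1 = -5)
H((14 - 1)*(-9)) - P(-325) = -5 - 1*1 = -5 - 1 = -6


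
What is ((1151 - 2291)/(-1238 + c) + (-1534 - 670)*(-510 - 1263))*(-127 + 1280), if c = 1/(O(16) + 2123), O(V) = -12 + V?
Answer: 2372835879855288/526645 ≈ 4.5056e+9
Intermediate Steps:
c = 1/2127 (c = 1/((-12 + 16) + 2123) = 1/(4 + 2123) = 1/2127 ≈ 0.00047015)
((1151 - 2291)/(-1238 + c) + (-1534 - 670)*(-510 - 1263))*(-127 + 1280) = ((1151 - 2291)/(-1238 + 1/2127) + (-1534 - 670)*(-510 - 1263))*(-127 + 1280) = (-1140/(-2633225/2127) - 2204*(-1773))*1153 = (-1140*(-2127/2633225) + 3907692)*1153 = (484956/526645 + 3907692)*1153 = (2057966938296/526645)*1153 = 2372835879855288/526645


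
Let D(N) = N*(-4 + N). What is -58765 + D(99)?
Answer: -49360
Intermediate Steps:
-58765 + D(99) = -58765 + 99*(-4 + 99) = -58765 + 99*95 = -58765 + 9405 = -49360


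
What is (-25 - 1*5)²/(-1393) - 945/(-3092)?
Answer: -1466415/4307156 ≈ -0.34046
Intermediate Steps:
(-25 - 1*5)²/(-1393) - 945/(-3092) = (-25 - 5)²*(-1/1393) - 945*(-1/3092) = (-30)²*(-1/1393) + 945/3092 = 900*(-1/1393) + 945/3092 = -900/1393 + 945/3092 = -1466415/4307156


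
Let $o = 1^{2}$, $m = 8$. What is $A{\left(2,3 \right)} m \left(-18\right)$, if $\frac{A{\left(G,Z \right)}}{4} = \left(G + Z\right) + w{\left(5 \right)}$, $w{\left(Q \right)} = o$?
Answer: $-3456$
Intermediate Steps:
$o = 1$
$w{\left(Q \right)} = 1$
$A{\left(G,Z \right)} = 4 + 4 G + 4 Z$ ($A{\left(G,Z \right)} = 4 \left(\left(G + Z\right) + 1\right) = 4 \left(1 + G + Z\right) = 4 + 4 G + 4 Z$)
$A{\left(2,3 \right)} m \left(-18\right) = \left(4 + 4 \cdot 2 + 4 \cdot 3\right) 8 \left(-18\right) = \left(4 + 8 + 12\right) 8 \left(-18\right) = 24 \cdot 8 \left(-18\right) = 192 \left(-18\right) = -3456$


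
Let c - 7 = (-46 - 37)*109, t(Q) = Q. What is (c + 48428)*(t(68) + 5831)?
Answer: 232349812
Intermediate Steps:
c = -9040 (c = 7 + (-46 - 37)*109 = 7 - 83*109 = 7 - 9047 = -9040)
(c + 48428)*(t(68) + 5831) = (-9040 + 48428)*(68 + 5831) = 39388*5899 = 232349812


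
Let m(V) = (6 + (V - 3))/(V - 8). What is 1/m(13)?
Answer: 5/16 ≈ 0.31250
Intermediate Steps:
m(V) = (3 + V)/(-8 + V) (m(V) = (6 + (-3 + V))/(-8 + V) = (3 + V)/(-8 + V))
1/m(13) = 1/((3 + 13)/(-8 + 13)) = 1/(16/5) = 5/16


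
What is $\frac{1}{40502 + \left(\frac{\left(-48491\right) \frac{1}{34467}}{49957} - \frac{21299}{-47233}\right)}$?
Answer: $\frac{81328987418127}{3294023320183411132} \approx 2.469 \cdot 10^{-5}$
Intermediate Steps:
$\frac{1}{40502 + \left(\frac{\left(-48491\right) \frac{1}{34467}}{49957} - \frac{21299}{-47233}\right)} = \frac{1}{40502 + \left(\left(-48491\right) \frac{1}{34467} \cdot \frac{1}{49957} - - \frac{21299}{47233}\right)} = \frac{1}{40502 + \left(\left(- \frac{48491}{34467}\right) \frac{1}{49957} + \frac{21299}{47233}\right)} = \frac{1}{40502 + \left(- \frac{48491}{1721867919} + \frac{21299}{47233}\right)} = \frac{1}{40502 + \frac{36671774431378}{81328987418127}} = \frac{1}{\frac{3294023320183411132}{81328987418127}} = \frac{81328987418127}{3294023320183411132}$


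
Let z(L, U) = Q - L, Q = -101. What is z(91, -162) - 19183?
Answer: -19375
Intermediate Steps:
z(L, U) = -101 - L
z(91, -162) - 19183 = (-101 - 1*91) - 19183 = (-101 - 91) - 19183 = -192 - 19183 = -19375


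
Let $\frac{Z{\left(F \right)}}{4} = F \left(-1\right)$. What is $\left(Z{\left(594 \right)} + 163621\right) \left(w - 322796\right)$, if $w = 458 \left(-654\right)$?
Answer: $-100347278360$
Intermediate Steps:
$w = -299532$
$Z{\left(F \right)} = - 4 F$ ($Z{\left(F \right)} = 4 F \left(-1\right) = 4 \left(- F\right) = - 4 F$)
$\left(Z{\left(594 \right)} + 163621\right) \left(w - 322796\right) = \left(\left(-4\right) 594 + 163621\right) \left(-299532 - 322796\right) = \left(-2376 + 163621\right) \left(-622328\right) = 161245 \left(-622328\right) = -100347278360$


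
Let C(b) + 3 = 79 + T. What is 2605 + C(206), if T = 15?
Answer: 2696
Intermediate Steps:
C(b) = 91 (C(b) = -3 + (79 + 15) = -3 + 94 = 91)
2605 + C(206) = 2605 + 91 = 2696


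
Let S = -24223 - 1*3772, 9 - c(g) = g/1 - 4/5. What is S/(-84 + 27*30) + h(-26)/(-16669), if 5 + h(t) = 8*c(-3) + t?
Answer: -212136587/5500770 ≈ -38.565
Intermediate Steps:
c(g) = 49/5 - g (c(g) = 9 - (g/1 - 4/5) = 9 - (g*1 - 4*⅕) = 9 - (g - ⅘) = 9 - (-⅘ + g) = 9 + (⅘ - g) = 49/5 - g)
h(t) = 487/5 + t (h(t) = -5 + (8*(49/5 - 1*(-3)) + t) = -5 + (8*(49/5 + 3) + t) = -5 + (8*(64/5) + t) = -5 + (512/5 + t) = 487/5 + t)
S = -27995 (S = -24223 - 3772 = -27995)
S/(-84 + 27*30) + h(-26)/(-16669) = -27995/(-84 + 27*30) + (487/5 - 26)/(-16669) = -27995/(-84 + 810) + (357/5)*(-1/16669) = -27995/726 - 357/83345 = -27995*1/726 - 357/83345 = -2545/66 - 357/83345 = -212136587/5500770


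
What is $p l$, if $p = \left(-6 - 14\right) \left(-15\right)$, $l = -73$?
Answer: $-21900$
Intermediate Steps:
$p = 300$ ($p = \left(-20\right) \left(-15\right) = 300$)
$p l = 300 \left(-73\right) = -21900$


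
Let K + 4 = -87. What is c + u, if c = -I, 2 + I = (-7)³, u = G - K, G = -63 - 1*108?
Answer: 265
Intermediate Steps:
K = -91 (K = -4 - 87 = -91)
G = -171 (G = -63 - 108 = -171)
u = -80 (u = -171 - 1*(-91) = -171 + 91 = -80)
I = -345 (I = -2 + (-7)³ = -2 - 343 = -345)
c = 345 (c = -1*(-345) = 345)
c + u = 345 - 80 = 265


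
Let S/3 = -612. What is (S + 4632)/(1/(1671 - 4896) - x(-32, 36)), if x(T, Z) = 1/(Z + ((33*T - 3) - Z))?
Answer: 1591518150/361 ≈ 4.4086e+6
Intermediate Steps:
S = -1836 (S = 3*(-612) = -1836)
x(T, Z) = 1/(-3 + 33*T) (x(T, Z) = 1/(Z + ((-3 + 33*T) - Z)) = 1/(Z + (-3 - Z + 33*T)) = 1/(-3 + 33*T))
(S + 4632)/(1/(1671 - 4896) - x(-32, 36)) = (-1836 + 4632)/(1/(1671 - 4896) - 1/(3*(-1 + 11*(-32)))) = 2796/(1/(-3225) - 1/(3*(-1 - 352))) = 2796/(-1/3225 - 1/(3*(-353))) = 2796/(-1/3225 - (-1)/(3*353)) = 2796/(-1/3225 - 1*(-1/1059)) = 2796/(-1/3225 + 1/1059) = 2796/(722/1138425) = 2796*(1138425/722) = 1591518150/361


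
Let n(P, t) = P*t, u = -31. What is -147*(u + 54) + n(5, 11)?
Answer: -3326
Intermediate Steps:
-147*(u + 54) + n(5, 11) = -147*(-31 + 54) + 5*11 = -147*23 + 55 = -3381 + 55 = -3326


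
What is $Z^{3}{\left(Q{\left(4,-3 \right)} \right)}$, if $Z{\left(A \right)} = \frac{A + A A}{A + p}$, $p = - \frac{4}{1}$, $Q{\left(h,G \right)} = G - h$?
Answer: $- \frac{74088}{1331} \approx -55.663$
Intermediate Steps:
$p = -4$ ($p = \left(-4\right) 1 = -4$)
$Z{\left(A \right)} = \frac{A + A^{2}}{-4 + A}$ ($Z{\left(A \right)} = \frac{A + A A}{A - 4} = \frac{A + A^{2}}{-4 + A}$)
$Z^{3}{\left(Q{\left(4,-3 \right)} \right)} = \left(\frac{\left(-3 - 4\right) \left(1 - 7\right)}{-4 - 7}\right)^{3} = \left(- \frac{7 \left(1 - 7\right)}{-4 - 7}\right)^{3} = \left(\left(-7\right) \frac{1}{-11} \left(-6\right)\right)^{3} = \left(\left(-7\right) \left(- \frac{1}{11}\right) \left(-6\right)\right)^{3} = \left(- \frac{42}{11}\right)^{3} = - \frac{74088}{1331}$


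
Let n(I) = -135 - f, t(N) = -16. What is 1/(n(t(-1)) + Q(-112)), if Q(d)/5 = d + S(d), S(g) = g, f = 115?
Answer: -1/1370 ≈ -0.00072993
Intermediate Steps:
Q(d) = 10*d (Q(d) = 5*(d + d) = 5*(2*d) = 10*d)
n(I) = -250 (n(I) = -135 - 1*115 = -135 - 115 = -250)
1/(n(t(-1)) + Q(-112)) = 1/(-250 + 10*(-112)) = 1/(-250 - 1120) = 1/(-1370) = -1/1370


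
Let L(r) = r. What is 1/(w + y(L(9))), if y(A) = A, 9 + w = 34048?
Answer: 1/34048 ≈ 2.9370e-5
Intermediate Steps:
w = 34039 (w = -9 + 34048 = 34039)
1/(w + y(L(9))) = 1/(34039 + 9) = 1/34048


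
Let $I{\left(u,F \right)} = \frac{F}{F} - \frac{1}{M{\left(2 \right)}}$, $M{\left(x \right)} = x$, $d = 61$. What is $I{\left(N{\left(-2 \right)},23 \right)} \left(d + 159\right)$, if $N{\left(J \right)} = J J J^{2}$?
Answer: $110$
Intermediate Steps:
$N{\left(J \right)} = J^{4}$ ($N{\left(J \right)} = J^{2} J^{2} = J^{4}$)
$I{\left(u,F \right)} = \frac{1}{2}$ ($I{\left(u,F \right)} = \frac{F}{F} - \frac{1}{2} = 1 - \frac{1}{2} = \frac{1}{2}$)
$I{\left(N{\left(-2 \right)},23 \right)} \left(d + 159\right) = \frac{61 + 159}{2} = \frac{1}{2} \cdot 220 = 110$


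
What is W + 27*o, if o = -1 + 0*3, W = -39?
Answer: -66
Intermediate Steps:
o = -1 (o = -1 + 0 = -1)
W + 27*o = -39 + 27*(-1) = -39 - 27 = -66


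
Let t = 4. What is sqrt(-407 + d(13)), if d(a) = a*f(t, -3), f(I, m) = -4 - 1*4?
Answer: I*sqrt(511) ≈ 22.605*I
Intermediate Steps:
f(I, m) = -8 (f(I, m) = -4 - 4 = -8)
d(a) = -8*a (d(a) = a*(-8) = -8*a)
sqrt(-407 + d(13)) = sqrt(-407 - 8*13) = sqrt(-407 - 104) = sqrt(-511) = I*sqrt(511)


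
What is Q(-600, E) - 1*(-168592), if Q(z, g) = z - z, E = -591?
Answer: 168592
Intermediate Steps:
Q(z, g) = 0
Q(-600, E) - 1*(-168592) = 0 - 1*(-168592) = 0 + 168592 = 168592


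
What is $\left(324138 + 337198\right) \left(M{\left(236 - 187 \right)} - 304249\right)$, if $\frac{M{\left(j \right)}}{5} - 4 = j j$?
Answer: $-193258251264$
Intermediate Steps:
$M{\left(j \right)} = 20 + 5 j^{2}$ ($M{\left(j \right)} = 20 + 5 j j = 20 + 5 j^{2}$)
$\left(324138 + 337198\right) \left(M{\left(236 - 187 \right)} - 304249\right) = \left(324138 + 337198\right) \left(\left(20 + 5 \left(236 - 187\right)^{2}\right) - 304249\right) = 661336 \left(\left(20 + 5 \left(236 - 187\right)^{2}\right) - 304249\right) = 661336 \left(\left(20 + 5 \cdot 49^{2}\right) - 304249\right) = 661336 \left(\left(20 + 5 \cdot 2401\right) - 304249\right) = 661336 \left(\left(20 + 12005\right) - 304249\right) = 661336 \left(12025 - 304249\right) = 661336 \left(-292224\right) = -193258251264$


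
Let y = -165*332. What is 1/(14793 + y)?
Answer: -1/39987 ≈ -2.5008e-5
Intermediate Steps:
y = -54780
1/(14793 + y) = 1/(14793 - 54780) = 1/(-39987) = -1/39987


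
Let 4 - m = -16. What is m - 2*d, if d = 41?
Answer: -62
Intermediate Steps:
m = 20 (m = 4 - 1*(-16) = 4 + 16 = 20)
m - 2*d = 20 - 2*41 = 20 - 82 = -62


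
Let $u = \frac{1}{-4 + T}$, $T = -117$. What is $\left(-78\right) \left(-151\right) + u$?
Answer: $\frac{1425137}{121} \approx 11778.0$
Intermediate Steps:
$u = - \frac{1}{121}$ ($u = \frac{1}{-4 - 117} = \frac{1}{-121} = - \frac{1}{121} \approx -0.0082645$)
$\left(-78\right) \left(-151\right) + u = \left(-78\right) \left(-151\right) - \frac{1}{121} = 11778 - \frac{1}{121} = \frac{1425137}{121}$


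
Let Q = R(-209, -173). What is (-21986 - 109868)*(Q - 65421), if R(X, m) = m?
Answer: 8648831276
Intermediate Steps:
Q = -173
(-21986 - 109868)*(Q - 65421) = (-21986 - 109868)*(-173 - 65421) = -131854*(-65594) = 8648831276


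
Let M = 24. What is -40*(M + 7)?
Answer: -1240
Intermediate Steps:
-40*(M + 7) = -40*(24 + 7) = -40*31 = -1240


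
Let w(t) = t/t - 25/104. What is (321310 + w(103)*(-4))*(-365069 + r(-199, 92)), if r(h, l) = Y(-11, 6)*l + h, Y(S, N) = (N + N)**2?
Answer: -1470384195810/13 ≈ -1.1311e+11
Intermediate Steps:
Y(S, N) = 4*N**2 (Y(S, N) = (2*N)**2 = 4*N**2)
w(t) = 79/104 (w(t) = 1 - 25*1/104 = 1 - 25/104 = 79/104)
r(h, l) = h + 144*l (r(h, l) = (4*6**2)*l + h = (4*36)*l + h = 144*l + h = h + 144*l)
(321310 + w(103)*(-4))*(-365069 + r(-199, 92)) = (321310 + (79/104)*(-4))*(-365069 + (-199 + 144*92)) = (321310 - 79/26)*(-365069 + (-199 + 13248)) = 8353981*(-365069 + 13049)/26 = (8353981/26)*(-352020) = -1470384195810/13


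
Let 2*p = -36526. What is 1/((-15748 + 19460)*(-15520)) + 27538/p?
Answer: -226638686769/150305116160 ≈ -1.5079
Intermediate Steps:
p = -18263 (p = (½)*(-36526) = -18263)
1/((-15748 + 19460)*(-15520)) + 27538/p = 1/((-15748 + 19460)*(-15520)) + 27538/(-18263) = -1/15520/3712 + 27538*(-1/18263) = (1/3712)*(-1/15520) - 3934/2609 = -1/57610240 - 3934/2609 = -226638686769/150305116160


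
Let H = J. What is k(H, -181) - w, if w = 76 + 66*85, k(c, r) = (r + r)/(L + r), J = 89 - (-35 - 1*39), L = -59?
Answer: -682139/120 ≈ -5684.5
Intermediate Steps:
J = 163 (J = 89 - (-35 - 39) = 89 - 1*(-74) = 89 + 74 = 163)
H = 163
k(c, r) = 2*r/(-59 + r) (k(c, r) = (r + r)/(-59 + r) = (2*r)/(-59 + r) = 2*r/(-59 + r))
w = 5686 (w = 76 + 5610 = 5686)
k(H, -181) - w = 2*(-181)/(-59 - 181) - 1*5686 = 2*(-181)/(-240) - 5686 = 2*(-181)*(-1/240) - 5686 = 181/120 - 5686 = -682139/120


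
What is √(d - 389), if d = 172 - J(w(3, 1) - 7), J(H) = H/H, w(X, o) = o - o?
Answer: I*√218 ≈ 14.765*I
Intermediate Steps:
w(X, o) = 0
J(H) = 1
d = 171 (d = 172 - 1*1 = 172 - 1 = 171)
√(d - 389) = √(171 - 389) = √(-218) = I*√218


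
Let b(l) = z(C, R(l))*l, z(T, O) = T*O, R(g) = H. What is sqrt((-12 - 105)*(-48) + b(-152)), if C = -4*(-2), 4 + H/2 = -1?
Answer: 4*sqrt(1111) ≈ 133.33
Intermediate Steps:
H = -10 (H = -8 + 2*(-1) = -8 - 2 = -10)
R(g) = -10
C = 8
z(T, O) = O*T
b(l) = -80*l (b(l) = (-10*8)*l = -80*l)
sqrt((-12 - 105)*(-48) + b(-152)) = sqrt((-12 - 105)*(-48) - 80*(-152)) = sqrt(-117*(-48) + 12160) = sqrt(5616 + 12160) = sqrt(17776) = 4*sqrt(1111)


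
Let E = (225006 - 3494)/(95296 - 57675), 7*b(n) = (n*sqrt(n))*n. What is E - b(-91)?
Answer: 221512/37621 - 1183*I*sqrt(91) ≈ 5.888 - 11285.0*I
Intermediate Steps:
b(n) = n**(5/2)/7 (b(n) = ((n*sqrt(n))*n)/7 = (n**(3/2)*n)/7 = n**(5/2)/7)
E = 221512/37621 ≈ 5.8880
E - b(-91) = 221512/37621 - (-91)**(5/2)/7 = 221512/37621 - 8281*I*sqrt(91)/7 = 221512/37621 - 1183*I*sqrt(91)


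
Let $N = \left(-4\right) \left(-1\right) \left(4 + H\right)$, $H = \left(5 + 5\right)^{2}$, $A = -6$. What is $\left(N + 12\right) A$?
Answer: $-2568$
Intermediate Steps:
$H = 100$ ($H = 10^{2} = 100$)
$N = 416$ ($N = \left(-4\right) \left(-1\right) \left(4 + 100\right) = 4 \cdot 104 = 416$)
$\left(N + 12\right) A = \left(416 + 12\right) \left(-6\right) = 428 \left(-6\right) = -2568$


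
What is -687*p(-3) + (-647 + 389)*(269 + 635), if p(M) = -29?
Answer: -213309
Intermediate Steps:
-687*p(-3) + (-647 + 389)*(269 + 635) = -687*(-29) + (-647 + 389)*(269 + 635) = 19923 - 258*904 = 19923 - 233232 = -213309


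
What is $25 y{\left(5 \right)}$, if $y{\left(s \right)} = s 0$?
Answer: $0$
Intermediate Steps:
$y{\left(s \right)} = 0$
$25 y{\left(5 \right)} = 25 \cdot 0 = 0$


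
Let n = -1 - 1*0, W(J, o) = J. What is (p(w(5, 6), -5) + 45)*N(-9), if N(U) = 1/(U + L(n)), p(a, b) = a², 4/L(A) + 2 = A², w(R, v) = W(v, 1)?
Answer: -81/13 ≈ -6.2308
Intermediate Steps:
w(R, v) = v
n = -1 (n = -1 + 0 = -1)
L(A) = 4/(-2 + A²)
N(U) = 1/(-4 + U) (N(U) = 1/(U + 4/(-2 + (-1)²)) = 1/(U + 4/(-2 + 1)) = 1/(U + 4/(-1)) = 1/(U + 4*(-1)) = 1/(U - 4) = 1/(-4 + U))
(p(w(5, 6), -5) + 45)*N(-9) = (6² + 45)/(-4 - 9) = (36 + 45)/(-13) = 81*(-1/13) = -81/13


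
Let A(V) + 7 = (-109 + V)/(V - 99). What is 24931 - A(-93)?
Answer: 2393947/96 ≈ 24937.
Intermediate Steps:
A(V) = -7 + (-109 + V)/(-99 + V) (A(V) = -7 + (-109 + V)/(V - 99) = -7 + (-109 + V)/(-99 + V))
24931 - A(-93) = 24931 - 2*(292 - 3*(-93))/(-99 - 93) = 24931 - 2*(292 + 279)/(-192) = 24931 - 2*(-1)*571/192 = 24931 - 1*(-571/96) = 24931 + 571/96 = 2393947/96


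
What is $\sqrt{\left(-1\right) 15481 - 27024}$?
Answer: $i \sqrt{42505} \approx 206.17 i$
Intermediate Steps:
$\sqrt{\left(-1\right) 15481 - 27024} = \sqrt{-15481 - 27024} = \sqrt{-42505} = i \sqrt{42505}$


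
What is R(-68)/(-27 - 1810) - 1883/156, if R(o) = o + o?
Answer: -3437855/286572 ≈ -11.996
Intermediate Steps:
R(o) = 2*o
R(-68)/(-27 - 1810) - 1883/156 = (2*(-68))/(-27 - 1810) - 1883/156 = -136/(-1837) - 1883*1/156 = -136*(-1/1837) - 1883/156 = 136/1837 - 1883/156 = -3437855/286572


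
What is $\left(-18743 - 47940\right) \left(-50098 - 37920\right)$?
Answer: $5869304294$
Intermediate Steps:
$\left(-18743 - 47940\right) \left(-50098 - 37920\right) = \left(-66683\right) \left(-88018\right) = 5869304294$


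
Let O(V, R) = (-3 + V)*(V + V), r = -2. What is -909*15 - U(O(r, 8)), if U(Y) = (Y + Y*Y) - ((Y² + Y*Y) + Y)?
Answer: -13235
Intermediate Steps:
O(V, R) = 2*V*(-3 + V) (O(V, R) = (-3 + V)*(2*V) = 2*V*(-3 + V))
U(Y) = -Y² (U(Y) = (Y + Y²) - ((Y² + Y²) + Y) = (Y + Y²) - (2*Y² + Y) = (Y + Y²) - (Y + 2*Y²) = (Y + Y²) + (-Y - 2*Y²) = -Y²)
-909*15 - U(O(r, 8)) = -909*15 - (-1)*(2*(-2)*(-3 - 2))² = -13635 - (-1)*(2*(-2)*(-5))² = -13635 - (-1)*20² = -13635 - (-1)*400 = -13635 - 1*(-400) = -13635 + 400 = -13235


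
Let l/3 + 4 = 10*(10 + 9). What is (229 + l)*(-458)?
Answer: -360446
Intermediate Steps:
l = 558 (l = -12 + 3*(10*(10 + 9)) = -12 + 3*(10*19) = -12 + 3*190 = -12 + 570 = 558)
(229 + l)*(-458) = (229 + 558)*(-458) = 787*(-458) = -360446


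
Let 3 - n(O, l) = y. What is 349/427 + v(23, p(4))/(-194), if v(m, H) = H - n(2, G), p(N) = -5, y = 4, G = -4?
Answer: 34707/41419 ≈ 0.83795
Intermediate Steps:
n(O, l) = -1 (n(O, l) = 3 - 1*4 = 3 - 4 = -1)
v(m, H) = 1 + H (v(m, H) = H - 1*(-1) = H + 1 = 1 + H)
349/427 + v(23, p(4))/(-194) = 349/427 + (1 - 5)/(-194) = 349*(1/427) - 4*(-1/194) = 349/427 + 2/97 = 34707/41419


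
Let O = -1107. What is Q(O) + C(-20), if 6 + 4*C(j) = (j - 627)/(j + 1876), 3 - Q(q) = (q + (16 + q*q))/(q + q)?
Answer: 4556428219/8218368 ≈ 554.42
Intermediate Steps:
Q(q) = 3 - (16 + q + q**2)/(2*q) (Q(q) = 3 - (q + (16 + q*q))/(q + q) = 3 - (q + (16 + q**2))/(2*q) = 3 - (16 + q + q**2)*1/(2*q) = 3 - (16 + q + q**2)/(2*q))
C(j) = -3/2 + (-627 + j)/(4*(1876 + j)) (C(j) = -3/2 + ((j - 627)/(j + 1876))/4 = -3/2 + ((-627 + j)/(1876 + j))/4 = -3/2 + (-627 + j)/(4*(1876 + j)))
Q(O) + C(-20) = (5/2 - 8/(-1107) - 1/2*(-1107)) + (-11883 - 5*(-20))/(4*(1876 - 20)) = (5/2 - 8*(-1/1107) + 1107/2) + (1/4)*(-11883 + 100)/1856 = (5/2 + 8/1107 + 1107/2) + (1/4)*(1/1856)*(-11783) = 615500/1107 - 11783/7424 = 4556428219/8218368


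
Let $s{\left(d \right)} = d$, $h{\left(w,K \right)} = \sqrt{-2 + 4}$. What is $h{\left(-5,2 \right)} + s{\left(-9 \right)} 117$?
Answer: $-1053 + \sqrt{2} \approx -1051.6$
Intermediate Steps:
$h{\left(w,K \right)} = \sqrt{2}$
$h{\left(-5,2 \right)} + s{\left(-9 \right)} 117 = \sqrt{2} - 1053 = -1053 + \sqrt{2}$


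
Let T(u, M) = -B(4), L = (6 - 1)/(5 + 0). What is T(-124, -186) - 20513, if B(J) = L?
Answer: -20514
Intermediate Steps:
L = 1 (L = 5/5 = 5*(⅕) = 1)
B(J) = 1
T(u, M) = -1 (T(u, M) = -1*1 = -1)
T(-124, -186) - 20513 = -1 - 20513 = -20514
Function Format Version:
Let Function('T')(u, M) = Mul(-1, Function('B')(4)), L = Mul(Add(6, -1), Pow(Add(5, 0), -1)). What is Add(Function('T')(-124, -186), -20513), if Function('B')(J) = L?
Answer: -20514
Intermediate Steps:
L = 1 (L = Mul(5, Pow(5, -1)) = Mul(5, Rational(1, 5)) = 1)
Function('B')(J) = 1
Function('T')(u, M) = -1 (Function('T')(u, M) = Mul(-1, 1) = -1)
Add(Function('T')(-124, -186), -20513) = Add(-1, -20513) = -20514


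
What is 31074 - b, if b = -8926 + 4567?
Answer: 35433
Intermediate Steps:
b = -4359
31074 - b = 31074 - 1*(-4359) = 31074 + 4359 = 35433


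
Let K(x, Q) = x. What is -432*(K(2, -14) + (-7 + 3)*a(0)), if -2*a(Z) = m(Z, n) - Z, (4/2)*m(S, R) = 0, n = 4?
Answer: -864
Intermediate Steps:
m(S, R) = 0 (m(S, R) = (½)*0 = 0)
a(Z) = Z/2 (a(Z) = -(0 - Z)/2 = -(-1)*Z/2 = Z/2)
-432*(K(2, -14) + (-7 + 3)*a(0)) = -432*(2 + (-7 + 3)*((½)*0)) = -432*(2 - 4*0) = -432*(2 + 0) = -432*2 = -864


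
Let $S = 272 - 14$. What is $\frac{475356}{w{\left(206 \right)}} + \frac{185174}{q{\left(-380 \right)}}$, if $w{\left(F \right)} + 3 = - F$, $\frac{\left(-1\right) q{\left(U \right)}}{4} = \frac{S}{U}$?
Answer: $\frac{1776993961}{26961} \approx 65910.0$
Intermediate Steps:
$S = 258$ ($S = 272 - 14 = 258$)
$q{\left(U \right)} = - \frac{1032}{U}$ ($q{\left(U \right)} = - 4 \frac{258}{U} = - \frac{1032}{U}$)
$w{\left(F \right)} = -3 - F$
$\frac{475356}{w{\left(206 \right)}} + \frac{185174}{q{\left(-380 \right)}} = \frac{475356}{-3 - 206} + \frac{185174}{\left(-1032\right) \frac{1}{-380}} = \frac{475356}{-3 - 206} + \frac{185174}{\left(-1032\right) \left(- \frac{1}{380}\right)} = \frac{475356}{-209} + \frac{185174}{\frac{258}{95}} = 475356 \left(- \frac{1}{209}\right) + 185174 \cdot \frac{95}{258} = - \frac{475356}{209} + \frac{8795765}{129} = \frac{1776993961}{26961}$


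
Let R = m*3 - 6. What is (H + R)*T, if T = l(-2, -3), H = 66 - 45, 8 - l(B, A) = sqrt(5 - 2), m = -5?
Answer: 0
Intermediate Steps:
R = -21 (R = -5*3 - 6 = -15 - 6 = -21)
l(B, A) = 8 - sqrt(3) (l(B, A) = 8 - sqrt(5 - 2) = 8 - sqrt(3))
H = 21
T = 8 - sqrt(3) ≈ 6.2680
(H + R)*T = (21 - 21)*(8 - sqrt(3)) = 0*(8 - sqrt(3)) = 0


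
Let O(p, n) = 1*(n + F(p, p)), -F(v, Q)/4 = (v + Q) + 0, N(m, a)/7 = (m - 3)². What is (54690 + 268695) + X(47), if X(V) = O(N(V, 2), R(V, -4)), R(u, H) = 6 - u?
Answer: 214928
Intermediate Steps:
N(m, a) = 7*(-3 + m)² (N(m, a) = 7*(m - 3)² = 7*(-3 + m)²)
F(v, Q) = -4*Q - 4*v (F(v, Q) = -4*((v + Q) + 0) = -4*((Q + v) + 0) = -4*(Q + v) = -4*Q - 4*v)
O(p, n) = n - 8*p (O(p, n) = 1*(n + (-4*p - 4*p)) = 1*(n - 8*p) = n - 8*p)
X(V) = 6 - V - 56*(-3 + V)² (X(V) = (6 - V) - 56*(-3 + V)² = 6 - V - 56*(-3 + V)²)
(54690 + 268695) + X(47) = (54690 + 268695) + (6 - 1*47 - 56*(-3 + 47)²) = 323385 + (6 - 47 - 56*44²) = 323385 + (6 - 47 - 56*1936) = 323385 + (6 - 47 - 108416) = 323385 - 108457 = 214928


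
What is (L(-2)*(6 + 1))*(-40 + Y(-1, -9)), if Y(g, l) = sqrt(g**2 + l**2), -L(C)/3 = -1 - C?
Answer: 840 - 21*sqrt(82) ≈ 649.84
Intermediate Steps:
L(C) = 3 + 3*C (L(C) = -3*(-1 - C) = 3 + 3*C)
(L(-2)*(6 + 1))*(-40 + Y(-1, -9)) = ((3 + 3*(-2))*(6 + 1))*(-40 + sqrt((-1)**2 + (-9)**2)) = ((3 - 6)*7)*(-40 + sqrt(1 + 81)) = (-3*7)*(-40 + sqrt(82)) = -21*(-40 + sqrt(82)) = 840 - 21*sqrt(82)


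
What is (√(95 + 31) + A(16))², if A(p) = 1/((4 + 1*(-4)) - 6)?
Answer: 4537/36 - √14 ≈ 122.29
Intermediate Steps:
A(p) = -⅙ (A(p) = 1/((4 - 4) - 6) = 1/(0 - 6) = 1/(-6) = -⅙)
(√(95 + 31) + A(16))² = (√(95 + 31) - ⅙)² = (√126 - ⅙)² = (3*√14 - ⅙)² = (-⅙ + 3*√14)²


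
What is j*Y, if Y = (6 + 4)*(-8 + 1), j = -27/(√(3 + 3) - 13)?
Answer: -24570/163 - 1890*√6/163 ≈ -179.14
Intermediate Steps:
j = -27/(-13 + √6) (j = -27/(√6 - 13) = -27/(-13 + √6) ≈ 2.5591)
Y = -70 (Y = 10*(-7) = -70)
j*Y = (351/163 + 27*√6/163)*(-70) = -24570/163 - 1890*√6/163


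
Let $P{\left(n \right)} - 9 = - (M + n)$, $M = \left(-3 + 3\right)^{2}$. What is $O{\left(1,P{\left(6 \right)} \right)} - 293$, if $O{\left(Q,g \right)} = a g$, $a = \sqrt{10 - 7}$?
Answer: $-293 + 3 \sqrt{3} \approx -287.8$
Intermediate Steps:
$M = 0$ ($M = 0^{2} = 0$)
$P{\left(n \right)} = 9 - n$ ($P{\left(n \right)} = 9 - \left(0 + n\right) = 9 - n$)
$a = \sqrt{3} \approx 1.732$
$O{\left(Q,g \right)} = g \sqrt{3}$ ($O{\left(Q,g \right)} = \sqrt{3} g = g \sqrt{3}$)
$O{\left(1,P{\left(6 \right)} \right)} - 293 = \left(9 - 6\right) \sqrt{3} - 293 = 3 \sqrt{3} - 293 = -293 + 3 \sqrt{3}$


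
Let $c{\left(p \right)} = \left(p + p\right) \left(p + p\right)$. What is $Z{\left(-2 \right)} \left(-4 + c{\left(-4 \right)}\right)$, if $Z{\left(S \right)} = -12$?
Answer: $-720$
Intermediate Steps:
$c{\left(p \right)} = 4 p^{2}$ ($c{\left(p \right)} = 2 p 2 p = 4 p^{2}$)
$Z{\left(-2 \right)} \left(-4 + c{\left(-4 \right)}\right) = - 12 \left(-4 + 4 \left(-4\right)^{2}\right) = - 12 \left(-4 + 4 \cdot 16\right) = - 12 \left(-4 + 64\right) = \left(-12\right) 60 = -720$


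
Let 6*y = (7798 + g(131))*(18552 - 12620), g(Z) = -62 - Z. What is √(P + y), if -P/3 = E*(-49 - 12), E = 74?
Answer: 72*√1453 ≈ 2744.5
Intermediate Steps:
P = 13542 (P = -222*(-49 - 12) = -222*(-61) = -3*(-4514) = 13542)
y = 7518810 (y = ((7798 + (-62 - 1*131))*(18552 - 12620))/6 = ((7798 + (-62 - 131))*5932)/6 = ((7798 - 193)*5932)/6 = (7605*5932)/6 = (⅙)*45112860 = 7518810)
√(P + y) = √(13542 + 7518810) = √7532352 = 72*√1453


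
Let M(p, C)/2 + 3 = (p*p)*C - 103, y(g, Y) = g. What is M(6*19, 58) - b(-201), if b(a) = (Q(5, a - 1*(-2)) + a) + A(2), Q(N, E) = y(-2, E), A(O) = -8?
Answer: 1507535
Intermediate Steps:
Q(N, E) = -2
b(a) = -10 + a (b(a) = (-2 + a) - 8 = -10 + a)
M(p, C) = -212 + 2*C*p**2 (M(p, C) = -6 + 2*((p*p)*C - 103) = -6 + 2*(p**2*C - 103) = -6 + 2*(C*p**2 - 103) = -6 + 2*(-103 + C*p**2) = -6 + (-206 + 2*C*p**2) = -212 + 2*C*p**2)
M(6*19, 58) - b(-201) = (-212 + 2*58*(6*19)**2) - (-10 - 201) = (-212 + 2*58*114**2) - 1*(-211) = (-212 + 2*58*12996) + 211 = (-212 + 1507536) + 211 = 1507324 + 211 = 1507535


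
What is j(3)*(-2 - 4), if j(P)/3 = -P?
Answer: 54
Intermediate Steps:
j(P) = -3*P (j(P) = 3*(-P) = -3*P)
j(3)*(-2 - 4) = (-3*3)*(-2 - 4) = -9*(-6) = 54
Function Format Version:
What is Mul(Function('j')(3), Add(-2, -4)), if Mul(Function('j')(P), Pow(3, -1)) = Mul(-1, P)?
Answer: 54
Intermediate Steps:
Function('j')(P) = Mul(-3, P) (Function('j')(P) = Mul(3, Mul(-1, P)) = Mul(-3, P))
Mul(Function('j')(3), Add(-2, -4)) = Mul(Mul(-3, 3), Add(-2, -4)) = Mul(-9, -6) = 54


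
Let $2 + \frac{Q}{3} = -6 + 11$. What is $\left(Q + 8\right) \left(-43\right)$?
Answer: $-731$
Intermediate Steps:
$Q = 9$ ($Q = -6 + 3 \left(-6 + 11\right) = -6 + 3 \cdot 5 = -6 + 15 = 9$)
$\left(Q + 8\right) \left(-43\right) = \left(9 + 8\right) \left(-43\right) = 17 \left(-43\right) = -731$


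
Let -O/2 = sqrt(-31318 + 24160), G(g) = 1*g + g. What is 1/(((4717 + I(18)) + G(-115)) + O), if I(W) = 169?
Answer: 194/904457 + I*sqrt(7158)/10853484 ≈ 0.00021449 + 7.7952e-6*I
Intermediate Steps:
G(g) = 2*g (G(g) = g + g = 2*g)
O = -2*I*sqrt(7158) (O = -2*sqrt(-31318 + 24160) = -2*I*sqrt(7158) ≈ -169.21*I)
1/(((4717 + I(18)) + G(-115)) + O) = 1/(((4717 + 169) + 2*(-115)) - 2*I*sqrt(7158)) = 1/((4886 - 230) - 2*I*sqrt(7158)) = 1/(4656 - 2*I*sqrt(7158))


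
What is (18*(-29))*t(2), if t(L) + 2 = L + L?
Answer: -1044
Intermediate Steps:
t(L) = -2 + 2*L (t(L) = -2 + (L + L) = -2 + 2*L)
(18*(-29))*t(2) = (18*(-29))*(-2 + 2*2) = -522*(-2 + 4) = -522*2 = -1044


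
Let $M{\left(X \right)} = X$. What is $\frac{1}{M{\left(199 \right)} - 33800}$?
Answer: $- \frac{1}{33601} \approx -2.9761 \cdot 10^{-5}$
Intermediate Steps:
$\frac{1}{M{\left(199 \right)} - 33800} = \frac{1}{199 - 33800} = \frac{1}{-33601} = - \frac{1}{33601}$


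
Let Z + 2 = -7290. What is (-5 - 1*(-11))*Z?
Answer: -43752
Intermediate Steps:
Z = -7292 (Z = -2 - 7290 = -7292)
(-5 - 1*(-11))*Z = (-5 - 1*(-11))*(-7292) = (-5 + 11)*(-7292) = 6*(-7292) = -43752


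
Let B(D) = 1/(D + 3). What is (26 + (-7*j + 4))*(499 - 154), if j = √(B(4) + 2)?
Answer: 10350 - 345*√105 ≈ 6814.8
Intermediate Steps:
B(D) = 1/(3 + D)
j = √105/7 (j = √(1/(3 + 4) + 2) = √(1/7 + 2) = √(⅐ + 2) = √(15/7) = √105/7 ≈ 1.4639)
(26 + (-7*j + 4))*(499 - 154) = (26 + (-√105 + 4))*(499 - 154) = (26 + (-√105 + 4))*345 = (26 + (4 - √105))*345 = (30 - √105)*345 = 10350 - 345*√105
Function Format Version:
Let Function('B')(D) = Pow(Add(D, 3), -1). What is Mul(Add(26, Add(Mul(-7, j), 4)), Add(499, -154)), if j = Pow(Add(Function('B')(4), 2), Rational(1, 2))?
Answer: Add(10350, Mul(-345, Pow(105, Rational(1, 2)))) ≈ 6814.8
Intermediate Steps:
Function('B')(D) = Pow(Add(3, D), -1)
j = Mul(Rational(1, 7), Pow(105, Rational(1, 2))) (j = Pow(Add(Pow(Add(3, 4), -1), 2), Rational(1, 2)) = Pow(Add(Pow(7, -1), 2), Rational(1, 2)) = Pow(Add(Rational(1, 7), 2), Rational(1, 2)) = Pow(Rational(15, 7), Rational(1, 2)) = Mul(Rational(1, 7), Pow(105, Rational(1, 2))) ≈ 1.4639)
Mul(Add(26, Add(Mul(-7, j), 4)), Add(499, -154)) = Mul(Add(26, Add(Mul(-7, Mul(Rational(1, 7), Pow(105, Rational(1, 2)))), 4)), Add(499, -154)) = Mul(Add(26, Add(Mul(-1, Pow(105, Rational(1, 2))), 4)), 345) = Mul(Add(26, Add(4, Mul(-1, Pow(105, Rational(1, 2))))), 345) = Mul(Add(30, Mul(-1, Pow(105, Rational(1, 2)))), 345) = Add(10350, Mul(-345, Pow(105, Rational(1, 2))))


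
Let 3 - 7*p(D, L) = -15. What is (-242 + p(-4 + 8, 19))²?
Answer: 2808976/49 ≈ 57326.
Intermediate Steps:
p(D, L) = 18/7 (p(D, L) = 3/7 - ⅐*(-15) = 3/7 + 15/7 = 18/7)
(-242 + p(-4 + 8, 19))² = (-242 + 18/7)² = (-1676/7)² = 2808976/49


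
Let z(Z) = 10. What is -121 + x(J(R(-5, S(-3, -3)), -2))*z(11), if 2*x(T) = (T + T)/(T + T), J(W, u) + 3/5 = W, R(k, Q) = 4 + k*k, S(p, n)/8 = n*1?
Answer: -116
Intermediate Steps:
S(p, n) = 8*n (S(p, n) = 8*(n*1) = 8*n)
R(k, Q) = 4 + k²
J(W, u) = -⅗ + W
x(T) = ½ (x(T) = ((T + T)/(T + T))/2 = ((2*T)/((2*T)))/2 = ((2*T)*(1/(2*T)))/2 = (½)*1 = ½)
-121 + x(J(R(-5, S(-3, -3)), -2))*z(11) = -121 + (½)*10 = -121 + 5 = -116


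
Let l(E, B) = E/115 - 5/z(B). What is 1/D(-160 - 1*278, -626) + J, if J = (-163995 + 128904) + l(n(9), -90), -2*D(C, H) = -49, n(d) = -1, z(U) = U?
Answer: -3559271237/101430 ≈ -35091.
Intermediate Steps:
l(E, B) = -5/B + E/115 (l(E, B) = E/115 - 5/B = -5/B + E/115)
D(C, H) = 49/2 (D(C, H) = -½*(-49) = 49/2)
J = -72638273/2070 (J = (-163995 + 128904) + (-5/(-90) + (1/115)*(-1)) = -35091 + (-5*(-1/90) - 1/115) = -35091 + (1/18 - 1/115) = -35091 + 97/2070 = -72638273/2070 ≈ -35091.)
1/D(-160 - 1*278, -626) + J = 1/(49/2) - 72638273/2070 = 2/49 - 72638273/2070 = -3559271237/101430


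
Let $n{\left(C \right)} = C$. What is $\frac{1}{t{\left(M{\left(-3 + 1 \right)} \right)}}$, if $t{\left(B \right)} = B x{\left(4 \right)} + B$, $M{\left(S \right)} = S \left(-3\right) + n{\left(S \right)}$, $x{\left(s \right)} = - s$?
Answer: $- \frac{1}{12} \approx -0.083333$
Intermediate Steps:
$M{\left(S \right)} = - 2 S$ ($M{\left(S \right)} = S \left(-3\right) + S = - 3 S + S = - 2 S$)
$t{\left(B \right)} = - 3 B$ ($t{\left(B \right)} = B \left(\left(-1\right) 4\right) + B = B \left(-4\right) + B = - 4 B + B = - 3 B$)
$\frac{1}{t{\left(M{\left(-3 + 1 \right)} \right)}} = \frac{1}{\left(-3\right) \left(- 2 \left(-3 + 1\right)\right)} = \frac{1}{\left(-3\right) \left(\left(-2\right) \left(-2\right)\right)} = \frac{1}{\left(-3\right) 4} = \frac{1}{-12} = - \frac{1}{12}$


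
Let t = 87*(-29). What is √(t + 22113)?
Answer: √19590 ≈ 139.96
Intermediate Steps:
t = -2523
√(t + 22113) = √(-2523 + 22113) = √19590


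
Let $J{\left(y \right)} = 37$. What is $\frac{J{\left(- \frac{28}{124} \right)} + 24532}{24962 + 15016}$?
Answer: $\frac{24569}{39978} \approx 0.61456$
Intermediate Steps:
$\frac{J{\left(- \frac{28}{124} \right)} + 24532}{24962 + 15016} = \frac{37 + 24532}{24962 + 15016} = \frac{24569}{39978}$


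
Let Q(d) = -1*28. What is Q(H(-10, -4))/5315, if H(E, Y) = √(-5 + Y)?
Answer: -28/5315 ≈ -0.0052681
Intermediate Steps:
Q(d) = -28
Q(H(-10, -4))/5315 = -28/5315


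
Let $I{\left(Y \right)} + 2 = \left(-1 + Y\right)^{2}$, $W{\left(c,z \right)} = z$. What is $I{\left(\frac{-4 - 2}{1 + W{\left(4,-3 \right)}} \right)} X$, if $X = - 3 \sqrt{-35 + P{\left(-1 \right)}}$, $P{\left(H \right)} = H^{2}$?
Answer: $- 6 i \sqrt{34} \approx - 34.986 i$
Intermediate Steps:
$X = - 3 i \sqrt{34}$ ($X = - 3 \sqrt{-35 + \left(-1\right)^{2}} = - 3 \sqrt{-35 + 1} = - 3 \sqrt{-34} = - 3 i \sqrt{34} \approx - 17.493 i$)
$I{\left(Y \right)} = -2 + \left(-1 + Y\right)^{2}$
$I{\left(\frac{-4 - 2}{1 + W{\left(4,-3 \right)}} \right)} X = \left(-2 + \left(-1 + \frac{-4 - 2}{1 - 3}\right)^{2}\right) \left(- 3 i \sqrt{34}\right) = \left(-2 + \left(-1 - \frac{6}{-2}\right)^{2}\right) \left(- 3 i \sqrt{34}\right) = \left(-2 + \left(-1 - -3\right)^{2}\right) \left(- 3 i \sqrt{34}\right) = \left(-2 + \left(-1 + 3\right)^{2}\right) \left(- 3 i \sqrt{34}\right) = \left(-2 + 2^{2}\right) \left(- 3 i \sqrt{34}\right) = \left(-2 + 4\right) \left(- 3 i \sqrt{34}\right) = 2 \left(- 3 i \sqrt{34}\right) = - 6 i \sqrt{34}$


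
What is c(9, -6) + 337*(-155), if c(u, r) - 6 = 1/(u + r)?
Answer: -156686/3 ≈ -52229.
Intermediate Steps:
c(u, r) = 6 + 1/(r + u) (c(u, r) = 6 + 1/(u + r) = 6 + 1/(r + u))
c(9, -6) + 337*(-155) = (1 + 6*(-6) + 6*9)/(-6 + 9) + 337*(-155) = (1 - 36 + 54)/3 - 52235 = (⅓)*19 - 52235 = 19/3 - 52235 = -156686/3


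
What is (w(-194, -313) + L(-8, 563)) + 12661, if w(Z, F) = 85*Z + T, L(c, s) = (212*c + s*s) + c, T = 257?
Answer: 311693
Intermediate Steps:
L(c, s) = s² + 213*c (L(c, s) = (212*c + s²) + c = (s² + 212*c) + c = s² + 213*c)
w(Z, F) = 257 + 85*Z (w(Z, F) = 85*Z + 257 = 257 + 85*Z)
(w(-194, -313) + L(-8, 563)) + 12661 = ((257 + 85*(-194)) + (563² + 213*(-8))) + 12661 = ((257 - 16490) + (316969 - 1704)) + 12661 = (-16233 + 315265) + 12661 = 299032 + 12661 = 311693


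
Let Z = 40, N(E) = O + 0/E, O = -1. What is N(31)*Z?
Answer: -40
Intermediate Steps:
N(E) = -1 (N(E) = -1 + 0/E = -1 + 0 = -1)
N(31)*Z = -1*40 = -40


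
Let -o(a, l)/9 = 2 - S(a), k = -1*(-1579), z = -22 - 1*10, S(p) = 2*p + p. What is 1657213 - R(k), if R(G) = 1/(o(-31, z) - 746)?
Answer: 2653198014/1601 ≈ 1.6572e+6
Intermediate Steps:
S(p) = 3*p
z = -32 (z = -22 - 10 = -32)
k = 1579
o(a, l) = -18 + 27*a (o(a, l) = -9*(2 - 3*a) = -18 + 27*a)
R(G) = -1/1601 (R(G) = 1/((-18 + 27*(-31)) - 746) = 1/((-18 - 837) - 746) = 1/(-855 - 746) = 1/(-1601) = -1/1601)
1657213 - R(k) = 1657213 - 1*(-1/1601) = 1657213 + 1/1601 = 2653198014/1601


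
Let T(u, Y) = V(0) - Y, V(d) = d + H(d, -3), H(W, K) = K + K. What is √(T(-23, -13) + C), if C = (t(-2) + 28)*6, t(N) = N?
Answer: √163 ≈ 12.767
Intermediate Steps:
H(W, K) = 2*K
V(d) = -6 + d (V(d) = d + 2*(-3) = d - 6 = -6 + d)
T(u, Y) = -6 - Y (T(u, Y) = (-6 + 0) - Y = -6 - Y)
C = 156 (C = (-2 + 28)*6 = 26*6 = 156)
√(T(-23, -13) + C) = √((-6 - 1*(-13)) + 156) = √((-6 + 13) + 156) = √(7 + 156) = √163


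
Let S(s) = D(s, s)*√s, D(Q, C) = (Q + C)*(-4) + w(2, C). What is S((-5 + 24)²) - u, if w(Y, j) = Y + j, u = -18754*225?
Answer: 4171675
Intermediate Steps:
u = -4219650
D(Q, C) = 2 - 4*Q - 3*C (D(Q, C) = (Q + C)*(-4) + (2 + C) = (C + Q)*(-4) + (2 + C) = (-4*C - 4*Q) + (2 + C) = 2 - 4*Q - 3*C)
S(s) = √s*(2 - 7*s) (S(s) = (2 - 4*s - 3*s)*√s = (2 - 7*s)*√s = √s*(2 - 7*s))
S((-5 + 24)²) - u = √((-5 + 24)²)*(2 - 7*(-5 + 24)²) - 1*(-4219650) = √(19²)*(2 - 7*19²) + 4219650 = √361*(2 - 7*361) + 4219650 = 19*(2 - 2527) + 4219650 = 19*(-2525) + 4219650 = -47975 + 4219650 = 4171675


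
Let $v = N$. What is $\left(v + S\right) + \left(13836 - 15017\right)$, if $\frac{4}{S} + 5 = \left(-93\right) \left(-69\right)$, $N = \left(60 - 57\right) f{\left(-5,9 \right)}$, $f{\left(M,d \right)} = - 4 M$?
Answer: $- \frac{1796962}{1603} \approx -1121.0$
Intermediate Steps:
$N = 60$ ($N = \left(60 - 57\right) \left(\left(-4\right) \left(-5\right)\right) = 3 \cdot 20 = 60$)
$v = 60$
$S = \frac{1}{1603}$ ($S = \frac{4}{-5 - -6417} = \frac{4}{-5 + 6417} = \frac{4}{6412} = 4 \cdot \frac{1}{6412} = \frac{1}{1603} \approx 0.00062383$)
$\left(v + S\right) + \left(13836 - 15017\right) = \left(60 + \frac{1}{1603}\right) + \left(13836 - 15017\right) = \frac{96181}{1603} - 1181 = - \frac{1796962}{1603}$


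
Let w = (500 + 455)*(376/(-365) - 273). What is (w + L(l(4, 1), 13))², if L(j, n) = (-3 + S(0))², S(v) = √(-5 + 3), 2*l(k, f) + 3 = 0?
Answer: 364943711866312/5329 + 229242000*I*√2/73 ≈ 6.8483e+10 + 4.4411e+6*I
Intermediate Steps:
l(k, f) = -3/2 (l(k, f) = -3/2 + (½)*0 = -3/2 + 0 = -3/2)
w = -19104011/73 (w = 955*(376*(-1/365) - 273) = 955*(-376/365 - 273) = 955*(-100021/365) = -19104011/73 ≈ -2.6170e+5)
S(v) = I*√2 (S(v) = √(-2) = I*√2)
L(j, n) = (-3 + I*√2)²
(w + L(l(4, 1), 13))² = (-19104011/73 + (3 - I*√2)²)²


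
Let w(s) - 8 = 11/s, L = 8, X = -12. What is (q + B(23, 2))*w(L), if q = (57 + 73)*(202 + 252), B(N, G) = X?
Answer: 553200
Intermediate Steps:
B(N, G) = -12
w(s) = 8 + 11/s
q = 59020 (q = 130*454 = 59020)
(q + B(23, 2))*w(L) = (59020 - 12)*(8 + 11/8) = 59008*(8 + 11*(1/8)) = 59008*(8 + 11/8) = 59008*(75/8) = 553200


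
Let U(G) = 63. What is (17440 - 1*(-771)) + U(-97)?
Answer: 18274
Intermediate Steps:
(17440 - 1*(-771)) + U(-97) = (17440 - 1*(-771)) + 63 = (17440 + 771) + 63 = 18211 + 63 = 18274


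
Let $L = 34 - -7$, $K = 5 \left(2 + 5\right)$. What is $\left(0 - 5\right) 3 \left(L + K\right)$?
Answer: $-1140$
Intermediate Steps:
$K = 35$ ($K = 5 \cdot 7 = 35$)
$L = 41$ ($L = 34 + 7 = 41$)
$\left(0 - 5\right) 3 \left(L + K\right) = \left(0 - 5\right) 3 \left(41 + 35\right) = \left(-5\right) 3 \cdot 76 = \left(-15\right) 76 = -1140$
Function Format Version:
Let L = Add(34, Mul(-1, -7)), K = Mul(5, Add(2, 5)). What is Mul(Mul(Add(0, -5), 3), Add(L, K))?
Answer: -1140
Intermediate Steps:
K = 35 (K = Mul(5, 7) = 35)
L = 41 (L = Add(34, 7) = 41)
Mul(Mul(Add(0, -5), 3), Add(L, K)) = Mul(Mul(Add(0, -5), 3), Add(41, 35)) = Mul(Mul(-5, 3), 76) = Mul(-15, 76) = -1140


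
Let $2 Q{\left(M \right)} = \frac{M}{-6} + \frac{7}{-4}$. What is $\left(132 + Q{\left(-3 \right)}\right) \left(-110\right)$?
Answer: $- \frac{57805}{4} \approx -14451.0$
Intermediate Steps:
$Q{\left(M \right)} = - \frac{7}{8} - \frac{M}{12}$ ($Q{\left(M \right)} = \frac{\frac{M}{-6} + \frac{7}{-4}}{2} = \frac{M \left(- \frac{1}{6}\right) + 7 \left(- \frac{1}{4}\right)}{2} = \frac{- \frac{M}{6} - \frac{7}{4}}{2} = \frac{- \frac{7}{4} - \frac{M}{6}}{2} = - \frac{7}{8} - \frac{M}{12}$)
$\left(132 + Q{\left(-3 \right)}\right) \left(-110\right) = \left(132 - \frac{5}{8}\right) \left(-110\right) = \frac{1051}{8} \left(-110\right) = - \frac{57805}{4}$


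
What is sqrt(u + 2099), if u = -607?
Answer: 2*sqrt(373) ≈ 38.626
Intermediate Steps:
sqrt(u + 2099) = sqrt(-607 + 2099) = sqrt(1492) = 2*sqrt(373)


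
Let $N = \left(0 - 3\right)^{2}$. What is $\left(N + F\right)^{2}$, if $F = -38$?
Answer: $841$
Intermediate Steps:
$N = 9$ ($N = \left(-3\right)^{2} = 9$)
$\left(N + F\right)^{2} = \left(9 - 38\right)^{2} = \left(-29\right)^{2} = 841$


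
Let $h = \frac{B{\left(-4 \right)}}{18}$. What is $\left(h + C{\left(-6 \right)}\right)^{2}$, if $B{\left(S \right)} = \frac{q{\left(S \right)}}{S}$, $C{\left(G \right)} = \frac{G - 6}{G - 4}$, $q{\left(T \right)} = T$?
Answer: $\frac{12769}{8100} \approx 1.5764$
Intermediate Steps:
$C{\left(G \right)} = \frac{-6 + G}{-4 + G}$
$B{\left(S \right)} = 1$ ($B{\left(S \right)} = \frac{S}{S} = 1$)
$h = \frac{1}{18}$ ($h = 1 \cdot \frac{1}{18} = \frac{1}{18} \approx 0.055556$)
$\left(h + C{\left(-6 \right)}\right)^{2} = \left(\frac{1}{18} + \frac{-6 - 6}{-4 - 6}\right)^{2} = \left(\frac{1}{18} + \frac{1}{-10} \left(-12\right)\right)^{2} = \left(\frac{1}{18} - - \frac{6}{5}\right)^{2} = \left(\frac{1}{18} + \frac{6}{5}\right)^{2} = \left(\frac{113}{90}\right)^{2} = \frac{12769}{8100}$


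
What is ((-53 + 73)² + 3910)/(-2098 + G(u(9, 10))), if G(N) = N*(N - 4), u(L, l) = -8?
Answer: -2155/1001 ≈ -2.1528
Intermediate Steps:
G(N) = N*(-4 + N)
((-53 + 73)² + 3910)/(-2098 + G(u(9, 10))) = ((-53 + 73)² + 3910)/(-2098 - 8*(-4 - 8)) = (20² + 3910)/(-2098 - 8*(-12)) = (400 + 3910)/(-2098 + 96) = 4310/(-2002) = 4310*(-1/2002) = -2155/1001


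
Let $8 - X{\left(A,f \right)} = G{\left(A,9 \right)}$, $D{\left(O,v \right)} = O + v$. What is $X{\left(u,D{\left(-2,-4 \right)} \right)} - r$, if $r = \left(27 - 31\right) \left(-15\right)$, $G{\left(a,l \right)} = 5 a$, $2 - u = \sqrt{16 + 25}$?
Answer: $-62 + 5 \sqrt{41} \approx -29.984$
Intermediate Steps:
$u = 2 - \sqrt{41}$ ($u = 2 - \sqrt{16 + 25} = 2 - \sqrt{41} \approx -4.4031$)
$X{\left(A,f \right)} = 8 - 5 A$
$r = 60$ ($r = \left(-4\right) \left(-15\right) = 60$)
$X{\left(u,D{\left(-2,-4 \right)} \right)} - r = \left(8 - 5 \left(2 - \sqrt{41}\right)\right) - 60 = \left(8 - \left(10 - 5 \sqrt{41}\right)\right) - 60 = \left(-2 + 5 \sqrt{41}\right) - 60 = -62 + 5 \sqrt{41}$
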